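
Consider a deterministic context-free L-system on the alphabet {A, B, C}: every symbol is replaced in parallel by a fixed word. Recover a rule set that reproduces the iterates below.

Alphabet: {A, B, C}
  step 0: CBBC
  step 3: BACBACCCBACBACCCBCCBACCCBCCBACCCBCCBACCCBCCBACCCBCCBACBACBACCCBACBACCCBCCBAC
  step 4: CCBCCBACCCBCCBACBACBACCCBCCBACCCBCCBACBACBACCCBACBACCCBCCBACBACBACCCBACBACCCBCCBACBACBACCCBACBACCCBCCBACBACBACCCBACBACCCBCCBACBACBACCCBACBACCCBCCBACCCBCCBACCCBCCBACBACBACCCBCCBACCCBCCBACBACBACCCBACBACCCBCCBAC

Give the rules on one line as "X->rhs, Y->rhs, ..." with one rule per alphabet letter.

A->BCC, B->CC, C->BAC

  step 3 ⇒ step 4: BACBACCCBACBACCCBCCBACCCBCCBACCCBCCBACCCBCCBACCCBCCBACBACBACCCBACBACCCBCCBAC ⇒ CC·BCC·BAC·CC·BCC·BAC·BAC·BAC·CC·BCC·BAC·CC·BCC·BAC·BAC·BAC·CC·BAC·BAC·CC·BCC·BAC·BAC·BAC·CC·BAC·BAC·CC·BCC·BAC·BAC·BAC·CC·BAC·BAC·CC·BCC·BAC·BAC·BAC·CC·BAC·BAC·CC·BCC·BAC·BAC·BAC·CC·BAC·BAC·CC·BCC·BAC·CC·BCC·BAC·CC·BCC·BAC·BAC·BAC·CC·BCC·BAC·CC·BCC·BAC·BAC·BAC·CC·BAC·BAC·CC·BCC·BAC
    A ↦ BCC
    B ↦ CC
    C ↦ BAC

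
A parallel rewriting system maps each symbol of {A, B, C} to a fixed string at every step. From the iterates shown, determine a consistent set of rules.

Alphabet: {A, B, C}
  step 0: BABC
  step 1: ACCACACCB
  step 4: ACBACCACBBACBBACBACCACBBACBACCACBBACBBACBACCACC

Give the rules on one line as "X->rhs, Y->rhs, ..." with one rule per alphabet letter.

A->AC, B->ACC, C->B

  step 0 ⇒ step 1: BABC ⇒ ACC·AC·ACC·B
    A ↦ AC
    B ↦ ACC
    C ↦ B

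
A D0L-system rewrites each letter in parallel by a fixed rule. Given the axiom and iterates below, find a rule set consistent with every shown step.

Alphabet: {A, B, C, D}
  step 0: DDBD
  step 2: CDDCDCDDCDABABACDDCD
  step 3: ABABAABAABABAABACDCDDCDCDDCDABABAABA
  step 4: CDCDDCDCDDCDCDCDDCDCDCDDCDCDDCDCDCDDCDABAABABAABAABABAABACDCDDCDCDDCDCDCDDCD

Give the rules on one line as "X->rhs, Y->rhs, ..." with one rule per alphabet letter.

  step 3 ⇒ step 4: ABABAABAABABAABACDCDDCDCDDCDABABAABA ⇒ CD·CDD·CD·CDD·CD·CD·CDD·CD·CD·CDD·CD·CDD·CD·CD·CDD·CD·A·BA·A·BA·BA·A·BA·A·BA·BA·A·BA·CD·CDD·CD·CDD·CD·CD·CDD·CD
    A ↦ CD
    B ↦ CDD
    C ↦ A
    D ↦ BA

A->CD, B->CDD, C->A, D->BA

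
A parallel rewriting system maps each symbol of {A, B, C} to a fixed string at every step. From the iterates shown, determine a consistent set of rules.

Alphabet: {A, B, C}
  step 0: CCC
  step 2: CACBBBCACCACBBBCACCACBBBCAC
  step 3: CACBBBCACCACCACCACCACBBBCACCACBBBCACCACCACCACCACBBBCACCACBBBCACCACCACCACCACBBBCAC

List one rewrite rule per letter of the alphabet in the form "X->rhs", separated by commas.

  step 2 ⇒ step 3: CACBBBCACCACBBBCACCACBBBCAC ⇒ CAC·BBB·CAC·CAC·CAC·CAC·CAC·BBB·CAC·CAC·BBB·CAC·CAC·CAC·CAC·CAC·BBB·CAC·CAC·BBB·CAC·CAC·CAC·CAC·CAC·BBB·CAC
    A ↦ BBB
    B ↦ CAC
    C ↦ CAC

A->BBB, B->CAC, C->CAC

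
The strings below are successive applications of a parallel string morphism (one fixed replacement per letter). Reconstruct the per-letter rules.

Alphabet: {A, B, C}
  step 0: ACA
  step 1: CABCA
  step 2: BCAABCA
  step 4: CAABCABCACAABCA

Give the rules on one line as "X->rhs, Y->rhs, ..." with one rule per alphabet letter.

  step 1 ⇒ step 2: CABCA ⇒ B·CA·A·B·CA
    A ↦ CA
    B ↦ A
    C ↦ B

A->CA, B->A, C->B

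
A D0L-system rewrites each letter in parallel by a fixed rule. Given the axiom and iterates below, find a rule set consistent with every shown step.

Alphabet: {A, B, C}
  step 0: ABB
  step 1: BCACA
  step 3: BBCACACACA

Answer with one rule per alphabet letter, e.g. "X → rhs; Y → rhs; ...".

  step 0 ⇒ step 1: ABB ⇒ B·CA·CA
    A ↦ B
    B ↦ CA
    C ↦ B  (constrained at step 1)

A->B, B->CA, C->B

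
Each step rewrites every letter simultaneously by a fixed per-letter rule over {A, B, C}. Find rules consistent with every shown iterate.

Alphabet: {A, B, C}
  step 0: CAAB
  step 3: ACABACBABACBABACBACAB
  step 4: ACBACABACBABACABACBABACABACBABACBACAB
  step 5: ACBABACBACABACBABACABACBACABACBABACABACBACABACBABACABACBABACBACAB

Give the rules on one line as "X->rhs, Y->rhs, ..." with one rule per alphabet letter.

  step 4 ⇒ step 5: ACBACABACBABACABACBABACABACBABACBACAB ⇒ AC·B·AB·AC·B·AC·AB·AC·B·AB·AC·AB·AC·B·AC·AB·AC·B·AB·AC·AB·AC·B·AC·AB·AC·B·AB·AC·AB·AC·B·AB·AC·B·AC·AB
    A ↦ AC
    B ↦ AB
    C ↦ B

A->AC, B->AB, C->B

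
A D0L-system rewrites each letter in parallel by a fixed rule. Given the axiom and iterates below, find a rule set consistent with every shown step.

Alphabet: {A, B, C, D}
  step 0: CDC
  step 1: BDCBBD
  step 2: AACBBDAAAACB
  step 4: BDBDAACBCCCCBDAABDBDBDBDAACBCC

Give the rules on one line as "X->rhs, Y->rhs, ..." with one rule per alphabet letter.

A->C, B->AA, C->BD, D->CB

  step 1 ⇒ step 2: BDCBBD ⇒ AA·CB·BD·AA·AA·CB
    B ↦ AA
    C ↦ BD
    D ↦ CB
    A ↦ C  (constrained at step 2)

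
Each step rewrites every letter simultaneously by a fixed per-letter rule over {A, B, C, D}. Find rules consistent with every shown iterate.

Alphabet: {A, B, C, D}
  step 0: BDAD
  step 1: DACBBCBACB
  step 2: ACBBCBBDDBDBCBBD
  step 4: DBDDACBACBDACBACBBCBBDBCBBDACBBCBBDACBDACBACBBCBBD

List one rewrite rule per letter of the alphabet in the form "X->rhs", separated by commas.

A->BCB, B->D, C->B, D->ACB

  step 1 ⇒ step 2: DACBBCBACB ⇒ ACB·BCB·B·D·D·B·D·BCB·B·D
    A ↦ BCB
    B ↦ D
    C ↦ B
    D ↦ ACB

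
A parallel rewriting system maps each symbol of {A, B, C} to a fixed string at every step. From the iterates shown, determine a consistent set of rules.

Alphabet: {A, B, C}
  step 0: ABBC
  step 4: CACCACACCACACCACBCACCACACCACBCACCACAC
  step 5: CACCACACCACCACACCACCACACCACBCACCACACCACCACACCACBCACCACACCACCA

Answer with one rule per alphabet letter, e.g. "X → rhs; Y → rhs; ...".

  step 4 ⇒ step 5: CACCACACCACACCACBCACCACACCACBCACCACAC ⇒ CA·C·CA·CA·C·CA·C·CA·CA·C·CA·C·CA·CA·C·CA·CB·CA·C·CA·CA·C·CA·C·CA·CA·C·CA·CB·CA·C·CA·CA·C·CA·C·CA
    A ↦ C
    B ↦ CB
    C ↦ CA

A->C, B->CB, C->CA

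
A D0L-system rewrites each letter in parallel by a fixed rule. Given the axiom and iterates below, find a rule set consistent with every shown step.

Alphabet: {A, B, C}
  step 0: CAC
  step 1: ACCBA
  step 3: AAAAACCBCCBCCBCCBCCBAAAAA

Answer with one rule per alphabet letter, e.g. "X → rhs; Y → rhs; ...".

A->CCB, B->AAA, C->A

  step 0 ⇒ step 1: CAC ⇒ A·CCB·A
    A ↦ CCB
    C ↦ A
    B ↦ AAA  (constrained at step 1)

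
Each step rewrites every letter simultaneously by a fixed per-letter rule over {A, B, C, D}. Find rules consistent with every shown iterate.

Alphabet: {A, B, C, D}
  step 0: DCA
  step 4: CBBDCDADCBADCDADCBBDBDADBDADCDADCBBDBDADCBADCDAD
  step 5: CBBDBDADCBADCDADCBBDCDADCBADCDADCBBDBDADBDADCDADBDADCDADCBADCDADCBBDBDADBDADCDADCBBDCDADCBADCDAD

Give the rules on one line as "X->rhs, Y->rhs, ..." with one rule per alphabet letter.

A->CD, B->BD, C->CB, D->AD

  step 4 ⇒ step 5: CBBDCDADCBADCDADCBBDBDADBDADCDADCBBDBDADCBADCDAD ⇒ CB·BD·BD·AD·CB·AD·CD·AD·CB·BD·CD·AD·CB·AD·CD·AD·CB·BD·BD·AD·BD·AD·CD·AD·BD·AD·CD·AD·CB·AD·CD·AD·CB·BD·BD·AD·BD·AD·CD·AD·CB·BD·CD·AD·CB·AD·CD·AD
    A ↦ CD
    B ↦ BD
    C ↦ CB
    D ↦ AD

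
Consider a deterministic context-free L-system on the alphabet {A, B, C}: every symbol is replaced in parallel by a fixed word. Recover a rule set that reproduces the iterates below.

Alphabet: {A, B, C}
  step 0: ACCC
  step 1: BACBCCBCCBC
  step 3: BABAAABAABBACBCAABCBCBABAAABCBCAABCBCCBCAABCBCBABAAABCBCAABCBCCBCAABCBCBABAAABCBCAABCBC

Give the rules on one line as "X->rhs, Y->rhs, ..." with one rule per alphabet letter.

  step 0 ⇒ step 1: ACCC ⇒ BA·CBC·CBC·CBC
    A ↦ BA
    C ↦ CBC
    B ↦ AAB  (constrained at step 1)

A->BA, B->AAB, C->CBC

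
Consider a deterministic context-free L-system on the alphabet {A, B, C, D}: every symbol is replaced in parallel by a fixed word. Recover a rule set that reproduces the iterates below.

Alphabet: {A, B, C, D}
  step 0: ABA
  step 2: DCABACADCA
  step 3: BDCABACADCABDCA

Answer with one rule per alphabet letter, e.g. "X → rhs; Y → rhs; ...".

  step 2 ⇒ step 3: DCABACADCA ⇒ B·D·CA·BA·CA·D·CA·B·D·CA
    A ↦ CA
    B ↦ BA
    C ↦ D
    D ↦ B

A->CA, B->BA, C->D, D->B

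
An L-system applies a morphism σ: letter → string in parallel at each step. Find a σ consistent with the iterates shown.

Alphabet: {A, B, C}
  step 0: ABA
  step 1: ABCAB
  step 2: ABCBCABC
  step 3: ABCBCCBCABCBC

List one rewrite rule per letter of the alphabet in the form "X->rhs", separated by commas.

A->AB, B->C, C->BC

  step 2 ⇒ step 3: ABCBCABC ⇒ AB·C·BC·C·BC·AB·C·BC
    A ↦ AB
    B ↦ C
    C ↦ BC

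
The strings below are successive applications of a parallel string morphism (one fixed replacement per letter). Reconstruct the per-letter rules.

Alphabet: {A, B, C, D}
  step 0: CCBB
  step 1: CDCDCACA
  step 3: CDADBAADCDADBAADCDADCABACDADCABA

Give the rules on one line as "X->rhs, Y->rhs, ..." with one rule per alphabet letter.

A->BA, B->CA, C->CD, D->AD

  step 0 ⇒ step 1: CCBB ⇒ CD·CD·CA·CA
    B ↦ CA
    C ↦ CD
    A ↦ BA  (constrained at step 1)
    D ↦ AD  (constrained at step 1)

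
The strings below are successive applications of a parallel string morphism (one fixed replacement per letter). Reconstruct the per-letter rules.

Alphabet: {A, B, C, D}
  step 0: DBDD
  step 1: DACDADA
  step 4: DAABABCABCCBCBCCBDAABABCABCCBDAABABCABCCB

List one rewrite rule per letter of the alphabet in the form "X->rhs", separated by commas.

  step 0 ⇒ step 1: DBDD ⇒ DA·C·DA·DA
    B ↦ C
    D ↦ DA
    A ↦ AB  (constrained at step 1)
    C ↦ CB  (constrained at step 1)

A->AB, B->C, C->CB, D->DA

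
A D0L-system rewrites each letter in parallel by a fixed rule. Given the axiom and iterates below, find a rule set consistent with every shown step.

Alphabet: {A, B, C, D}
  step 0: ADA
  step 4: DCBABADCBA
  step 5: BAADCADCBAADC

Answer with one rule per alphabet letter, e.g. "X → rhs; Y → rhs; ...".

A->DC, B->A, C->A, D->B

  step 4 ⇒ step 5: DCBABADCBA ⇒ B·A·A·DC·A·DC·B·A·A·DC
    A ↦ DC
    B ↦ A
    C ↦ A
    D ↦ B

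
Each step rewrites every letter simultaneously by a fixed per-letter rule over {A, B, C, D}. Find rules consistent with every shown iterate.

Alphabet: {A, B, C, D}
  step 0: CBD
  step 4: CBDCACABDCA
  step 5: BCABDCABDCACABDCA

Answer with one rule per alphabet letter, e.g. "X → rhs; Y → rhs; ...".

  step 4 ⇒ step 5: CBDCACABDCA ⇒ B·C·A·B·DCA·B·DCA·C·A·B·DCA
    A ↦ DCA
    B ↦ C
    C ↦ B
    D ↦ A

A->DCA, B->C, C->B, D->A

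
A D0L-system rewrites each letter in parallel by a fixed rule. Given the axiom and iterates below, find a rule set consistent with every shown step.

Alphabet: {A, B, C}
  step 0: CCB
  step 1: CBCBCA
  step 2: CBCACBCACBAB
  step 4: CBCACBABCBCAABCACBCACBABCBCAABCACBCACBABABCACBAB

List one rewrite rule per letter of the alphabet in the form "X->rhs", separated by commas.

  step 1 ⇒ step 2: CBCBCA ⇒ CB·CA·CB·CA·CB·AB
    A ↦ AB
    B ↦ CA
    C ↦ CB

A->AB, B->CA, C->CB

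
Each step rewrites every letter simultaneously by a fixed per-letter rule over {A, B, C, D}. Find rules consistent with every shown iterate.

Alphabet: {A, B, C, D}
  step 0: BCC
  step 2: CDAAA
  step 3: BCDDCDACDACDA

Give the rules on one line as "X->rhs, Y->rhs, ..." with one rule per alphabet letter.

A->CDA, B->A, C->B, D->CDD

  step 2 ⇒ step 3: CDAAA ⇒ B·CDD·CDA·CDA·CDA
    A ↦ CDA
    C ↦ B
    D ↦ CDD
    B ↦ A  (constrained at step 0)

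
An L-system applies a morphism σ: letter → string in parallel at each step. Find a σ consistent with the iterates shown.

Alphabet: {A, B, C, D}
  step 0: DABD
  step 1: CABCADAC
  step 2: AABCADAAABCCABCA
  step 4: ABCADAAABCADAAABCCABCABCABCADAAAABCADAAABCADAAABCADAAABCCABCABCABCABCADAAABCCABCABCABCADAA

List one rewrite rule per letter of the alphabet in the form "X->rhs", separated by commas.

A->ABC, B->ADA, C->A, D->C

  step 1 ⇒ step 2: CABCADAC ⇒ A·ABC·ADA·A·ABC·C·ABC·A
    A ↦ ABC
    B ↦ ADA
    C ↦ A
    D ↦ C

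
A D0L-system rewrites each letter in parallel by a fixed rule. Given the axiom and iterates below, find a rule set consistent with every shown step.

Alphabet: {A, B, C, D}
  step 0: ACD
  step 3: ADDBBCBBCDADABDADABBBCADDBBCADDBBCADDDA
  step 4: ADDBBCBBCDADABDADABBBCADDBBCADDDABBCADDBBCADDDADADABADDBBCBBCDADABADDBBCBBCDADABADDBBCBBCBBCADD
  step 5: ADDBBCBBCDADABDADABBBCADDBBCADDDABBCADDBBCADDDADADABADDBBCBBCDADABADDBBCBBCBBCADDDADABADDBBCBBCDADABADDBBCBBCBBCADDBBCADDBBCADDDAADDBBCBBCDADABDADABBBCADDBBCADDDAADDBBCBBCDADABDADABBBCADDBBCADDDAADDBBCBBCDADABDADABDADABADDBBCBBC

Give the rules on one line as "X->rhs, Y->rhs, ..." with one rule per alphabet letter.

A->ADD, B->DA, C->B, D->BBC

  step 4 ⇒ step 5: ADDBBCBBCDADABDADABBBCADDBBCADDDABBCADDBBCADDDADADABADDBBCBBCDADABADDBBCBBCDADABADDBBCBBCBBCADD ⇒ ADD·BBC·BBC·DA·DA·B·DA·DA·B·BBC·ADD·BBC·ADD·DA·BBC·ADD·BBC·ADD·DA·DA·DA·B·ADD·BBC·BBC·DA·DA·B·ADD·BBC·BBC·BBC·ADD·DA·DA·B·ADD·BBC·BBC·DA·DA·B·ADD·BBC·BBC·BBC·ADD·BBC·ADD·BBC·ADD·DA·ADD·BBC·BBC·DA·DA·B·DA·DA·B·BBC·ADD·BBC·ADD·DA·ADD·BBC·BBC·DA·DA·B·DA·DA·B·BBC·ADD·BBC·ADD·DA·ADD·BBC·BBC·DA·DA·B·DA·DA·B·DA·DA·B·ADD·BBC·BBC
    A ↦ ADD
    B ↦ DA
    C ↦ B
    D ↦ BBC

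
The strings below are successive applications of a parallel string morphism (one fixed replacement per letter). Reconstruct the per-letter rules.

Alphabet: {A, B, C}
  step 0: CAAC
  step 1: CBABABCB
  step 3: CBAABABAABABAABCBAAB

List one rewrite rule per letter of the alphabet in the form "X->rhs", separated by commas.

A->AB, B->A, C->CB

  step 0 ⇒ step 1: CAAC ⇒ CB·AB·AB·CB
    A ↦ AB
    C ↦ CB
    B ↦ A  (constrained at step 1)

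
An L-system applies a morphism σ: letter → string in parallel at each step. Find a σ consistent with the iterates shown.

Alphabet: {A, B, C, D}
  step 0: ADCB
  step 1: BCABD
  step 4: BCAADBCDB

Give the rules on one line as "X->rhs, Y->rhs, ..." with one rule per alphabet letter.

  step 0 ⇒ step 1: ADCB ⇒ BC·A·B·D
    A ↦ BC
    B ↦ D
    C ↦ B
    D ↦ A

A->BC, B->D, C->B, D->A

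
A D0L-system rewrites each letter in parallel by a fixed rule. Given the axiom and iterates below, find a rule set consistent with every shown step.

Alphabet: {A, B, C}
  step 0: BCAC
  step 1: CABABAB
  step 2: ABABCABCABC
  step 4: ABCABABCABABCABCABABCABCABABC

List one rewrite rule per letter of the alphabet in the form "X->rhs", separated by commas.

A->AB, B->C, C->AB

  step 1 ⇒ step 2: CABABAB ⇒ AB·AB·C·AB·C·AB·C
    A ↦ AB
    B ↦ C
    C ↦ AB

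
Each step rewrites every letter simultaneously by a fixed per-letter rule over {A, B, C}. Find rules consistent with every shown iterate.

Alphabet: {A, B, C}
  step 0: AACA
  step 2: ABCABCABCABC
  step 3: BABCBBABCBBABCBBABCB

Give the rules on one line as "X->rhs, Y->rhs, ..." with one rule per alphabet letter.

  step 2 ⇒ step 3: ABCABCABCABC ⇒ B·ABC·B·B·ABC·B·B·ABC·B·B·ABC·B
    A ↦ B
    B ↦ ABC
    C ↦ B

A->B, B->ABC, C->B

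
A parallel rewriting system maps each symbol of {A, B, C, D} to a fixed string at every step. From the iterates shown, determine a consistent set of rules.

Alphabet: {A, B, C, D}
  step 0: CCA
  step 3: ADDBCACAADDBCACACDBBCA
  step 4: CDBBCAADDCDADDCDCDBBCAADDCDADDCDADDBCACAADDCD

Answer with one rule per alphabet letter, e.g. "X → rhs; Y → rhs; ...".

  step 3 ⇒ step 4: ADDBCACAADDBCACACDBBCA ⇒ CD·B·B·CA·ADD·CD·ADD·CD·CD·B·B·CA·ADD·CD·ADD·CD·ADD·B·CA·CA·ADD·CD
    A ↦ CD
    B ↦ CA
    C ↦ ADD
    D ↦ B

A->CD, B->CA, C->ADD, D->B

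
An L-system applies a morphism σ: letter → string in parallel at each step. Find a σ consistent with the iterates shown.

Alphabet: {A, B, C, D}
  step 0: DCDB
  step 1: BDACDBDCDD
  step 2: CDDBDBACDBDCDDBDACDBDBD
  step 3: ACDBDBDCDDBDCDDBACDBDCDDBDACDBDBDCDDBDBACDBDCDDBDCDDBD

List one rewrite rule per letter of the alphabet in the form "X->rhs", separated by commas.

  step 2 ⇒ step 3: CDDBDBACDBDCDDBDACDBDBD ⇒ ACD·BD·BD·CDD·BD·CDD·B·ACD·BD·CDD·BD·ACD·BD·BD·CDD·BD·B·ACD·BD·CDD·BD·CDD·BD
    A ↦ B
    B ↦ CDD
    C ↦ ACD
    D ↦ BD

A->B, B->CDD, C->ACD, D->BD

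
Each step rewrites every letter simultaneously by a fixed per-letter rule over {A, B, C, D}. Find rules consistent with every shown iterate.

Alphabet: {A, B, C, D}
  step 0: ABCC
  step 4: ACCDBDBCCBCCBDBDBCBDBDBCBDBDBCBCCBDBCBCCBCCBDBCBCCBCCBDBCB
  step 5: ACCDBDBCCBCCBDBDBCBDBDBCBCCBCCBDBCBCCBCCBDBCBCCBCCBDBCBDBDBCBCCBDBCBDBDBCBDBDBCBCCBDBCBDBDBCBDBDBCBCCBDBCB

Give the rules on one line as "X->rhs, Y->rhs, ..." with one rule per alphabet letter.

  step 4 ⇒ step 5: ACCDBDBCCBCCBDBDBCBDBDBCBDBDBCBCCBDBCBCCBCCBDBCBCCBCCBDBCB ⇒ ACC·DB·DB·C·CB·C·CB·DB·DB·CB·DB·DB·CB·C·CB·C·CB·DB·CB·C·CB·C·CB·DB·CB·C·CB·C·CB·DB·CB·DB·DB·CB·C·CB·DB·CB·DB·DB·CB·DB·DB·CB·C·CB·DB·CB·DB·DB·CB·DB·DB·CB·C·CB·DB·CB
    A ↦ ACC
    B ↦ CB
    C ↦ DB
    D ↦ C

A->ACC, B->CB, C->DB, D->C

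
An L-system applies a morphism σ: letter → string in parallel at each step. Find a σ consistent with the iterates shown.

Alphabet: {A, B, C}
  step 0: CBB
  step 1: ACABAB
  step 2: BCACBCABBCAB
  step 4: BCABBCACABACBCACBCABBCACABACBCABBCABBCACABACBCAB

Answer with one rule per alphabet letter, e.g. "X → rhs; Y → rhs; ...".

  step 1 ⇒ step 2: ACABAB ⇒ BC·AC·BC·AB·BC·AB
    A ↦ BC
    B ↦ AB
    C ↦ AC

A->BC, B->AB, C->AC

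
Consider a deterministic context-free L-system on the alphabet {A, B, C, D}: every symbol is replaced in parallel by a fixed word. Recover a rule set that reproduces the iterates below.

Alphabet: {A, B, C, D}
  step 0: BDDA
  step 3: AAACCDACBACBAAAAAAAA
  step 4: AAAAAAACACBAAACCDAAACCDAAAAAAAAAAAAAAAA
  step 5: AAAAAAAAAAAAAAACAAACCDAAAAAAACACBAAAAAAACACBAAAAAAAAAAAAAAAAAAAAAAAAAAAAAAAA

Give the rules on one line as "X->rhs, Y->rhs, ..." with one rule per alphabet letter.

  step 4 ⇒ step 5: AAAAAAACACBAAACCDAAACCDAAAAAAAAAAAAAAAA ⇒ AA·AA·AA·AA·AA·AA·AA·AC·AA·AC·CD·AA·AA·AA·AC·AC·B·AA·AA·AA·AC·AC·B·AA·AA·AA·AA·AA·AA·AA·AA·AA·AA·AA·AA·AA·AA·AA·AA
    A ↦ AA
    B ↦ CD
    C ↦ AC
    D ↦ B

A->AA, B->CD, C->AC, D->B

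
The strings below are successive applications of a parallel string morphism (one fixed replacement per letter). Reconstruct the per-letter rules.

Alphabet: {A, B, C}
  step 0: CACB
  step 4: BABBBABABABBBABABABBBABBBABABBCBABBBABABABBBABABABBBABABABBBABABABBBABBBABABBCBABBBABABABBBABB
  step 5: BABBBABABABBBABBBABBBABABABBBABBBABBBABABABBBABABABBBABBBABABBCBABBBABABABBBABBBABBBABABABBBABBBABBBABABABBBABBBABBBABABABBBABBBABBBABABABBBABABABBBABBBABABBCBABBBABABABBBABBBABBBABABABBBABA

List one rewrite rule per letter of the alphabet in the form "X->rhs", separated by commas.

  step 4 ⇒ step 5: BABBBABABABBBABABABBBABBBABABBCBABBBABABABBBABABABBBABABABBBABABABBBABBBABABBCBABBBABABABBBABB ⇒ BA·BB·BA·BA·BA·BB·BA·BB·BA·BB·BA·BA·BA·BB·BA·BB·BA·BB·BA·BA·BA·BB·BA·BA·BA·BB·BA·BB·BA·BA·BBC·BA·BB·BA·BA·BA·BB·BA·BB·BA·BB·BA·BA·BA·BB·BA·BB·BA·BB·BA·BA·BA·BB·BA·BB·BA·BB·BA·BA·BA·BB·BA·BB·BA·BB·BA·BA·BA·BB·BA·BA·BA·BB·BA·BB·BA·BA·BBC·BA·BB·BA·BA·BA·BB·BA·BB·BA·BB·BA·BA·BA·BB·BA·BA
    A ↦ BB
    B ↦ BA
    C ↦ BBC

A->BB, B->BA, C->BBC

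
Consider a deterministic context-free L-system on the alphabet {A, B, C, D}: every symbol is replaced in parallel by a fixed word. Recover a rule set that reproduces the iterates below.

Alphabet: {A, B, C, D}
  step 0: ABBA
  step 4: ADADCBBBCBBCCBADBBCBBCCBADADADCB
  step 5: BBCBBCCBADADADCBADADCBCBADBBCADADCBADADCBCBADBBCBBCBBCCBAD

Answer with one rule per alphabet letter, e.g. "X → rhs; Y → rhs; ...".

  step 4 ⇒ step 5: ADADCBBBCBBCCBADBBCBBCCBADADADCB ⇒ B·BC·B·BC·CB·AD·AD·AD·CB·AD·AD·CB·CB·AD·B·BC·AD·AD·CB·AD·AD·CB·CB·AD·B·BC·B·BC·B·BC·CB·AD
    A ↦ B
    B ↦ AD
    C ↦ CB
    D ↦ BC

A->B, B->AD, C->CB, D->BC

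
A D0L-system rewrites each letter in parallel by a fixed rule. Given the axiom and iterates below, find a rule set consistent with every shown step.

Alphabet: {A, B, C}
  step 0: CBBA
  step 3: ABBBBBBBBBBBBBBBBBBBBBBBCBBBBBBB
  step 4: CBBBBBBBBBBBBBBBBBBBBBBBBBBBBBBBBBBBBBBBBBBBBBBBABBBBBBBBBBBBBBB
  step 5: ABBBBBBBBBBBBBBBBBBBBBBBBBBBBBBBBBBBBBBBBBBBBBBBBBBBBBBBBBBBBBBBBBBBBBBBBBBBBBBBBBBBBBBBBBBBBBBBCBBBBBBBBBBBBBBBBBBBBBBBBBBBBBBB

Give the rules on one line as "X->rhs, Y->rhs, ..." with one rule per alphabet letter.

  step 4 ⇒ step 5: CBBBBBBBBBBBBBBBBBBBBBBBBBBBBBBBBBBBBBBBBBBBBBBBABBBBBBBBBBBBBBB ⇒ AB·BB·BB·BB·BB·BB·BB·BB·BB·BB·BB·BB·BB·BB·BB·BB·BB·BB·BB·BB·BB·BB·BB·BB·BB·BB·BB·BB·BB·BB·BB·BB·BB·BB·BB·BB·BB·BB·BB·BB·BB·BB·BB·BB·BB·BB·BB·BB·CB·BB·BB·BB·BB·BB·BB·BB·BB·BB·BB·BB·BB·BB·BB·BB
    A ↦ CB
    B ↦ BB
    C ↦ AB

A->CB, B->BB, C->AB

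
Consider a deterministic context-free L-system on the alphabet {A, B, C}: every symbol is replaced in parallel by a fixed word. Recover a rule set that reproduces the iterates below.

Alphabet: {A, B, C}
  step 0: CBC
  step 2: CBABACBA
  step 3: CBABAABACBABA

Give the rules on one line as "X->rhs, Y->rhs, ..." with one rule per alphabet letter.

  step 2 ⇒ step 3: CBABACBA ⇒ CB·A·BA·A·BA·CB·A·BA
    A ↦ BA
    B ↦ A
    C ↦ CB

A->BA, B->A, C->CB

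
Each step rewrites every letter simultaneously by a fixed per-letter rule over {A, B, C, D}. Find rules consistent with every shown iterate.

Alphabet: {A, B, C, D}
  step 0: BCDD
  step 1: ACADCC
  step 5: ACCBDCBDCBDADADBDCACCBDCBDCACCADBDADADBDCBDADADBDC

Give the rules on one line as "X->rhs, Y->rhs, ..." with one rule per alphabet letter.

A->BD, B->AC, C->AD, D->C

  step 0 ⇒ step 1: BCDD ⇒ AC·AD·C·C
    B ↦ AC
    C ↦ AD
    D ↦ C
    A ↦ BD  (constrained at step 1)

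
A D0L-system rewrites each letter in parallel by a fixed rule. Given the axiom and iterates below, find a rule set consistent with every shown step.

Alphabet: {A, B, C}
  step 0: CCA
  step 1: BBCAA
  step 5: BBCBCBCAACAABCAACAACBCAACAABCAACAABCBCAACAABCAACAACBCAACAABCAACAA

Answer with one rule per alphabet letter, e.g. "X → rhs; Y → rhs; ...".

  step 0 ⇒ step 1: CCA ⇒ B·B·CAA
    A ↦ CAA
    C ↦ B
    B ↦ C  (constrained at step 1)

A->CAA, B->C, C->B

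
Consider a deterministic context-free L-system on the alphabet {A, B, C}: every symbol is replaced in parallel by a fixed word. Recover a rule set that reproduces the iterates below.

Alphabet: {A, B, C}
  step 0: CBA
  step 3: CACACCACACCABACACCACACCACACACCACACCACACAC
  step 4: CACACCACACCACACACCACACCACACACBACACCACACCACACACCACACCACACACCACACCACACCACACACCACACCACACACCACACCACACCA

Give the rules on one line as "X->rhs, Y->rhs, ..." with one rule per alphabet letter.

  step 3 ⇒ step 4: CACACCACACCABACACCACACCACACACCACACCACACAC ⇒ CA·CAC·CA·CAC·CA·CA·CAC·CA·CAC·CA·CA·CAC·BA·CAC·CA·CAC·CA·CA·CAC·CA·CAC·CA·CA·CAC·CA·CAC·CA·CAC·CA·CA·CAC·CA·CAC·CA·CA·CAC·CA·CAC·CA·CAC·CA
    A ↦ CAC
    B ↦ BA
    C ↦ CA

A->CAC, B->BA, C->CA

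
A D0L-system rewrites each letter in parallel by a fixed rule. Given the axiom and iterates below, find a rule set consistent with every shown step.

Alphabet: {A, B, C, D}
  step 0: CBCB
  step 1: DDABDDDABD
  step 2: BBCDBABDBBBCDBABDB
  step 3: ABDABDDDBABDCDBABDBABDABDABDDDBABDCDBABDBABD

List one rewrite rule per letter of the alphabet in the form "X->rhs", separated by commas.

  step 2 ⇒ step 3: BBCDBABDBBBCDBABDB ⇒ ABD·ABD·DD·B·ABD·CDB·ABD·B·ABD·ABD·ABD·DD·B·ABD·CDB·ABD·B·ABD
    A ↦ CDB
    B ↦ ABD
    C ↦ DD
    D ↦ B

A->CDB, B->ABD, C->DD, D->B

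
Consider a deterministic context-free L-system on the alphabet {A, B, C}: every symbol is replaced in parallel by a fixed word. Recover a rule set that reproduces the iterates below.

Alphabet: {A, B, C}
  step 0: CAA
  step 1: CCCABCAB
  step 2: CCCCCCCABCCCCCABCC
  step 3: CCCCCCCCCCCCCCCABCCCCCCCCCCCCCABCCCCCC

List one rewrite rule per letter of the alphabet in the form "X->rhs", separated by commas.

A->CAB, B->CC, C->CC

  step 2 ⇒ step 3: CCCCCCCABCCCCCABCC ⇒ CC·CC·CC·CC·CC·CC·CC·CAB·CC·CC·CC·CC·CC·CC·CAB·CC·CC·CC
    A ↦ CAB
    B ↦ CC
    C ↦ CC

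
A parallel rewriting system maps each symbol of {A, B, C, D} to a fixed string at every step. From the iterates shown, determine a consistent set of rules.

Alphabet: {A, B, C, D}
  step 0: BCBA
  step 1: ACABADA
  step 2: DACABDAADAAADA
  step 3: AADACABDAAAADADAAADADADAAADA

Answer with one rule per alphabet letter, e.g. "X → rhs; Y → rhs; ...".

  step 2 ⇒ step 3: DACABDAADAAADA ⇒ AA·DA·CAB·DA·A·AA·DA·DA·AA·DA·DA·DA·AA·DA
    A ↦ DA
    B ↦ A
    C ↦ CAB
    D ↦ AA

A->DA, B->A, C->CAB, D->AA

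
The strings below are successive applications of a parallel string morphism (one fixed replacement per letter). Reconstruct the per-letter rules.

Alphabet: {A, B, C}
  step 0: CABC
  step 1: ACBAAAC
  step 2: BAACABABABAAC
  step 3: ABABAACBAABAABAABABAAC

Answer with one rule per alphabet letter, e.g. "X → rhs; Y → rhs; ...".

  step 2 ⇒ step 3: BAACABABABAAC ⇒ A·BA·BA·AC·BA·A·BA·A·BA·A·BA·BA·AC
    A ↦ BA
    B ↦ A
    C ↦ AC

A->BA, B->A, C->AC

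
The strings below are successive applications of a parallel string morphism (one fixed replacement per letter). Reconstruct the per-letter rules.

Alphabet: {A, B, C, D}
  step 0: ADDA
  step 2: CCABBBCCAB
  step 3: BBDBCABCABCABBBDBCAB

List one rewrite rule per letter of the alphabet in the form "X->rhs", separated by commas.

  step 2 ⇒ step 3: CCABBBCCAB ⇒ B·B·DB·CAB·CAB·CAB·B·B·DB·CAB
    A ↦ DB
    B ↦ CAB
    C ↦ B
    D ↦ C  (constrained at step 0)

A->DB, B->CAB, C->B, D->C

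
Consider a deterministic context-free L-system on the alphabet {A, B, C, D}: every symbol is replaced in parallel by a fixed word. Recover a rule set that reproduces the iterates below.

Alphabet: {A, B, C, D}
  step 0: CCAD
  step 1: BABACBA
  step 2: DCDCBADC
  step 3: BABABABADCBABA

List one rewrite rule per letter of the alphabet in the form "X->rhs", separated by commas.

A->C, B->D, C->BA, D->BA

  step 2 ⇒ step 3: DCDCBADC ⇒ BA·BA·BA·BA·D·C·BA·BA
    A ↦ C
    B ↦ D
    C ↦ BA
    D ↦ BA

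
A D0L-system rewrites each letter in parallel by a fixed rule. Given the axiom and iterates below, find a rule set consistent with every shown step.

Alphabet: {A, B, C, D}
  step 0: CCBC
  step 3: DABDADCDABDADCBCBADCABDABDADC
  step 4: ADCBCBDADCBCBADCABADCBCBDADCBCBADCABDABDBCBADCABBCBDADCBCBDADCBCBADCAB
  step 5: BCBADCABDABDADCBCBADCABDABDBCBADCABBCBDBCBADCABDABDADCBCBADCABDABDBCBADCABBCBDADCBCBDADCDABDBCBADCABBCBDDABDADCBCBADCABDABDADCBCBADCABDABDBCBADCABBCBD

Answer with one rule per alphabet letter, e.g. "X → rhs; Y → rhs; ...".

A->BCB, B->D, C->AB, D->ADC

  step 4 ⇒ step 5: ADCBCBDADCBCBADCABADCBCBDADCBCBADCABDABDBCBADCABBCBDADCBCBDADCBCBADCAB ⇒ BCB·ADC·AB·D·AB·D·ADC·BCB·ADC·AB·D·AB·D·BCB·ADC·AB·BCB·D·BCB·ADC·AB·D·AB·D·ADC·BCB·ADC·AB·D·AB·D·BCB·ADC·AB·BCB·D·ADC·BCB·D·ADC·D·AB·D·BCB·ADC·AB·BCB·D·D·AB·D·ADC·BCB·ADC·AB·D·AB·D·ADC·BCB·ADC·AB·D·AB·D·BCB·ADC·AB·BCB·D
    A ↦ BCB
    B ↦ D
    C ↦ AB
    D ↦ ADC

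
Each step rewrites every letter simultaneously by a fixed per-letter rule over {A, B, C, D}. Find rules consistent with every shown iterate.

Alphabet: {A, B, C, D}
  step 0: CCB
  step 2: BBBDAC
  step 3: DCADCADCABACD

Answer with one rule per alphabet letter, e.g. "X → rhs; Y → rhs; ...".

  step 2 ⇒ step 3: BBBDAC ⇒ DCA·DCA·DCA·B·AC·D
    A ↦ AC
    B ↦ DCA
    C ↦ D
    D ↦ B

A->AC, B->DCA, C->D, D->B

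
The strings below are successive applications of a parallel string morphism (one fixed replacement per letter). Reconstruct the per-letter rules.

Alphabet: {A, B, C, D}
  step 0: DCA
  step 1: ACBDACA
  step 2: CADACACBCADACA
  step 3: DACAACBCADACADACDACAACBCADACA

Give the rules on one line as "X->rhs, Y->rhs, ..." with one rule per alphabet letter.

A->CA, B->C, C->DA, D->ACB

  step 2 ⇒ step 3: CADACACBCADACA ⇒ DA·CA·ACB·CA·DA·CA·DA·C·DA·CA·ACB·CA·DA·CA
    A ↦ CA
    B ↦ C
    C ↦ DA
    D ↦ ACB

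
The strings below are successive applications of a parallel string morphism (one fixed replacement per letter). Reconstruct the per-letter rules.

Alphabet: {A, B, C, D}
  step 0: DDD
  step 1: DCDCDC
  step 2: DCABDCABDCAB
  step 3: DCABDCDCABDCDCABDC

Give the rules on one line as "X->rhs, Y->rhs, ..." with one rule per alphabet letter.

A->D, B->C, C->AB, D->DC

  step 2 ⇒ step 3: DCABDCABDCAB ⇒ DC·AB·D·C·DC·AB·D·C·DC·AB·D·C
    A ↦ D
    B ↦ C
    C ↦ AB
    D ↦ DC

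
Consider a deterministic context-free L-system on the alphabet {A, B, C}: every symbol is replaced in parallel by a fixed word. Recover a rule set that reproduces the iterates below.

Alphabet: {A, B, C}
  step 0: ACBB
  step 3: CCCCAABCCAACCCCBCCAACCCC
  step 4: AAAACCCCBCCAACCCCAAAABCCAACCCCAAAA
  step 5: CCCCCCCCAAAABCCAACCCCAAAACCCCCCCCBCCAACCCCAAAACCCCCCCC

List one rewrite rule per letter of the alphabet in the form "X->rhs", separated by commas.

  step 4 ⇒ step 5: AAAACCCCBCCAACCCCAAAABCCAACCCCAAAA ⇒ CC·CC·CC·CC·A·A·A·A·BCC·A·A·CC·CC·A·A·A·A·CC·CC·CC·CC·BCC·A·A·CC·CC·A·A·A·A·CC·CC·CC·CC
    A ↦ CC
    B ↦ BCC
    C ↦ A

A->CC, B->BCC, C->A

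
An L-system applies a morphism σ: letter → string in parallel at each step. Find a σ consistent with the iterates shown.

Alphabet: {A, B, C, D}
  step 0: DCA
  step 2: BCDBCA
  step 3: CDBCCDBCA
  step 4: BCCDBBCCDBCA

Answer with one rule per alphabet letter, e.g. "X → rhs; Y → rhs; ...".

A->CA, B->CD, C->B, D->C

  step 3 ⇒ step 4: CDBCCDBCA ⇒ B·C·CD·B·B·C·CD·B·CA
    A ↦ CA
    B ↦ CD
    C ↦ B
    D ↦ C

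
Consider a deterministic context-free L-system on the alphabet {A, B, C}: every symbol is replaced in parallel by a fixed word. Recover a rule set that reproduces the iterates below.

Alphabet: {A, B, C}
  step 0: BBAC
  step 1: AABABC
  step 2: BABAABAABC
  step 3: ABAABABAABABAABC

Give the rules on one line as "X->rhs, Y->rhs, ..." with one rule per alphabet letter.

A->BA, B->A, C->BC

  step 2 ⇒ step 3: BABAABAABC ⇒ A·BA·A·BA·BA·A·BA·BA·A·BC
    A ↦ BA
    B ↦ A
    C ↦ BC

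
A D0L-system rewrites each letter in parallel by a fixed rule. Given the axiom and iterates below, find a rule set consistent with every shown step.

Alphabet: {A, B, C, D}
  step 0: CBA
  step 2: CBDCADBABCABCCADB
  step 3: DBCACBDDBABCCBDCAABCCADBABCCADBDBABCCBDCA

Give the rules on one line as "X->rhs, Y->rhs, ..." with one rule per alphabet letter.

A->ABC, B->CA, C->DB, D->CBD

  step 2 ⇒ step 3: CBDCADBABCABCCADB ⇒ DB·CA·CBD·DB·ABC·CBD·CA·ABC·CA·DB·ABC·CA·DB·DB·ABC·CBD·CA
    A ↦ ABC
    B ↦ CA
    C ↦ DB
    D ↦ CBD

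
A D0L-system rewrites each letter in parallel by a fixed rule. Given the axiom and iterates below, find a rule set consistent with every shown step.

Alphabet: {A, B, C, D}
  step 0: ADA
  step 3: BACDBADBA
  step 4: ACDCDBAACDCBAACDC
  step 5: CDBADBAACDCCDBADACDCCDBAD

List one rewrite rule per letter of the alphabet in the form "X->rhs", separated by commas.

  step 4 ⇒ step 5: ACDCDBAACDCBAACDC ⇒ C·D·BA·D·BA·ACD·C·C·D·BA·D·ACD·C·C·D·BA·D
    A ↦ C
    B ↦ ACD
    C ↦ D
    D ↦ BA

A->C, B->ACD, C->D, D->BA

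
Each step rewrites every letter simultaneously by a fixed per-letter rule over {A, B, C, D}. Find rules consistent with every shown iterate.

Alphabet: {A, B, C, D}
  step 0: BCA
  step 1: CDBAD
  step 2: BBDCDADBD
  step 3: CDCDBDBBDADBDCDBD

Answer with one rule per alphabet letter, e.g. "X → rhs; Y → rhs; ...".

  step 2 ⇒ step 3: BBDCDADBD ⇒ CD·CD·BD·B·BD·AD·BD·CD·BD
    A ↦ AD
    B ↦ CD
    C ↦ B
    D ↦ BD

A->AD, B->CD, C->B, D->BD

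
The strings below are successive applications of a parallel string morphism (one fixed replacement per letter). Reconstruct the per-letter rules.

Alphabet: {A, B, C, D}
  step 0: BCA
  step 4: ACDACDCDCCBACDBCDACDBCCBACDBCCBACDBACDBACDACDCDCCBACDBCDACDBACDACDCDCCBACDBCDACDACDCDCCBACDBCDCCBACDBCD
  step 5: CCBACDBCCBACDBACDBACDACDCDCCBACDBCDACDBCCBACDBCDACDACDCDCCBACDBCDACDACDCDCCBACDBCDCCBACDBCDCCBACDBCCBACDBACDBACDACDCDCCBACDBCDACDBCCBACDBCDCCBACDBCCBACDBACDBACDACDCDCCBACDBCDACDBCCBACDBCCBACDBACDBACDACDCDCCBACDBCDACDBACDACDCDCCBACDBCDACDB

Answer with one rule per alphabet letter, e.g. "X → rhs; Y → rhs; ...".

A->CCB, B->CD, C->ACD, D->B

  step 4 ⇒ step 5: ACDACDCDCCBACDBCDACDBCCBACDBCCBACDBACDBACDACDCDCCBACDBCDACDBACDACDCDCCBACDBCDACDACDCDCCBACDBCDCCBACDBCD ⇒ CCB·ACD·B·CCB·ACD·B·ACD·B·ACD·ACD·CD·CCB·ACD·B·CD·ACD·B·CCB·ACD·B·CD·ACD·ACD·CD·CCB·ACD·B·CD·ACD·ACD·CD·CCB·ACD·B·CD·CCB·ACD·B·CD·CCB·ACD·B·CCB·ACD·B·ACD·B·ACD·ACD·CD·CCB·ACD·B·CD·ACD·B·CCB·ACD·B·CD·CCB·ACD·B·CCB·ACD·B·ACD·B·ACD·ACD·CD·CCB·ACD·B·CD·ACD·B·CCB·ACD·B·CCB·ACD·B·ACD·B·ACD·ACD·CD·CCB·ACD·B·CD·ACD·B·ACD·ACD·CD·CCB·ACD·B·CD·ACD·B
    A ↦ CCB
    B ↦ CD
    C ↦ ACD
    D ↦ B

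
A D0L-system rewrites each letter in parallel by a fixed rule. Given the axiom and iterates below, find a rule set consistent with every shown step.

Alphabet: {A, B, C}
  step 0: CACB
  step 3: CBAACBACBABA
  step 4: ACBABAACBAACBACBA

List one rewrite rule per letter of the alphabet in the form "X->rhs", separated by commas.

  step 3 ⇒ step 4: CBAACBACBABA ⇒ A·C·BA·BA·A·C·BA·A·C·BA·C·BA
    A ↦ BA
    B ↦ C
    C ↦ A

A->BA, B->C, C->A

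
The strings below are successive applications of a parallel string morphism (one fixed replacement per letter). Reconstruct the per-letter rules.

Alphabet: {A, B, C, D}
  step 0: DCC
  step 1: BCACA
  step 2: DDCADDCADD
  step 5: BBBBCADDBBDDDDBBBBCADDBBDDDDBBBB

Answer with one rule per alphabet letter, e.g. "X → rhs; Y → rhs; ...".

A->DD, B->DD, C->CA, D->B

  step 1 ⇒ step 2: BCACA ⇒ DD·CA·DD·CA·DD
    A ↦ DD
    B ↦ DD
    C ↦ CA
  step 0 ⇒ step 1: DCC ⇒ B·CA·CA
    D ↦ B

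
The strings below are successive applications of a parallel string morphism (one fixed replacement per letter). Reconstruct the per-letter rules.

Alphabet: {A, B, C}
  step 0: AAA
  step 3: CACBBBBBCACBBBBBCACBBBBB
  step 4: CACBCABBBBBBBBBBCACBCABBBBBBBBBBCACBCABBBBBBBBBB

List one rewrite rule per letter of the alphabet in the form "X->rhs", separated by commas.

  step 3 ⇒ step 4: CACBBBBBCACBBBBBCACBBBBB ⇒ CA·CB·CA·BB·BB·BB·BB·BB·CA·CB·CA·BB·BB·BB·BB·BB·CA·CB·CA·BB·BB·BB·BB·BB
    A ↦ CB
    B ↦ BB
    C ↦ CA

A->CB, B->BB, C->CA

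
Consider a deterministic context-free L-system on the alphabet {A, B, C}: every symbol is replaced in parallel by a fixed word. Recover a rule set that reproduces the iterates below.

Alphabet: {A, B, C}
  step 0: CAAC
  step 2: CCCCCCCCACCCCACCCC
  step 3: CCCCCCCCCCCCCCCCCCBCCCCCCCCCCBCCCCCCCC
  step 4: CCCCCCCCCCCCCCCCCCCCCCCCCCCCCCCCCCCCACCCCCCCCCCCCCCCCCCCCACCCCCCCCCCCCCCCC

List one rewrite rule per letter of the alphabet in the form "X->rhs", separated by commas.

  step 3 ⇒ step 4: CCCCCCCCCCCCCCCCCCBCCCCCCCCCCBCCCCCCCC ⇒ CC·CC·CC·CC·CC·CC·CC·CC·CC·CC·CC·CC·CC·CC·CC·CC·CC·CC·A·CC·CC·CC·CC·CC·CC·CC·CC·CC·CC·A·CC·CC·CC·CC·CC·CC·CC·CC
    B ↦ A
    C ↦ CC
  step 2 ⇒ step 3: CCCCCCCCACCCCACCCC ⇒ CC·CC·CC·CC·CC·CC·CC·CC·CCB·CC·CC·CC·CC·CCB·CC·CC·CC·CC
    A ↦ CCB

A->CCB, B->A, C->CC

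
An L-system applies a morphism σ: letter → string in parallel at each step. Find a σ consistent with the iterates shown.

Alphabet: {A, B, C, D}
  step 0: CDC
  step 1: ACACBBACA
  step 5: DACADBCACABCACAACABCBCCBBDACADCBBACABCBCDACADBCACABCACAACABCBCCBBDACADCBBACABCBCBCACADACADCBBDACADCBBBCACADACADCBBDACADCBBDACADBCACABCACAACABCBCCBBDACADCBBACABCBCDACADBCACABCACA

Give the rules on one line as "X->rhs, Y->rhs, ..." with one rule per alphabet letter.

A->D, B->BC, C->ACA, D->CBB

  step 0 ⇒ step 1: CDC ⇒ ACA·CBB·ACA
    C ↦ ACA
    D ↦ CBB
    A ↦ D  (constrained at step 1)
    B ↦ BC  (constrained at step 1)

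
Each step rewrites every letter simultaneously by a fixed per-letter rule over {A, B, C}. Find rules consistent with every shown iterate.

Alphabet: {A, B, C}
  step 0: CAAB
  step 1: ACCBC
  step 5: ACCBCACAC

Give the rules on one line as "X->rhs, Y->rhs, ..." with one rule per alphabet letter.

A->C, B->BC, C->A

  step 0 ⇒ step 1: CAAB ⇒ A·C·C·BC
    A ↦ C
    B ↦ BC
    C ↦ A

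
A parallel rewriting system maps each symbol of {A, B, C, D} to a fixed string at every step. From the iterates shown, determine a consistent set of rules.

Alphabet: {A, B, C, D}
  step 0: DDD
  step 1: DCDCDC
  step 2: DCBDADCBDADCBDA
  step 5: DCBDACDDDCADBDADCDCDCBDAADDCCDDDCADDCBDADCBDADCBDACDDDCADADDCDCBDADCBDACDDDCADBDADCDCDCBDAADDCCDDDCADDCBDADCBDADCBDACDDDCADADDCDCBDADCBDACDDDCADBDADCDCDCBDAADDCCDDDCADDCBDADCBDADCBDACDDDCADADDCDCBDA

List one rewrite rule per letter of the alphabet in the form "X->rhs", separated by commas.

  step 1 ⇒ step 2: DCDCDC ⇒ DC·BDA·DC·BDA·DC·BDA
    C ↦ BDA
    D ↦ DC
    A ↦ AD  (constrained at step 2)
    B ↦ CDD  (constrained at step 2)

A->AD, B->CDD, C->BDA, D->DC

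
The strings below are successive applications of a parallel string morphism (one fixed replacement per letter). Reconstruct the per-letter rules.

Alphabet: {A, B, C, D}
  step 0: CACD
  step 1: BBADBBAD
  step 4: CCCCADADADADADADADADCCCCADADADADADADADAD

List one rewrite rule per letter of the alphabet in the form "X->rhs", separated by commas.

A->AD, B->C, C->BB, D->AD

  step 0 ⇒ step 1: CACD ⇒ BB·AD·BB·AD
    A ↦ AD
    C ↦ BB
    D ↦ AD
    B ↦ C  (constrained at step 1)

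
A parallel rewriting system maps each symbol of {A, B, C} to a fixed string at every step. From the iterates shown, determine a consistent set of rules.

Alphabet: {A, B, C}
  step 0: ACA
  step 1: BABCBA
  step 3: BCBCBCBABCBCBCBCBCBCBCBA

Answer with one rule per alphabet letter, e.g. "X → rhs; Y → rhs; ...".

A->BA, B->BC, C->BC

  step 0 ⇒ step 1: ACA ⇒ BA·BC·BA
    A ↦ BA
    C ↦ BC
    B ↦ BC  (constrained at step 1)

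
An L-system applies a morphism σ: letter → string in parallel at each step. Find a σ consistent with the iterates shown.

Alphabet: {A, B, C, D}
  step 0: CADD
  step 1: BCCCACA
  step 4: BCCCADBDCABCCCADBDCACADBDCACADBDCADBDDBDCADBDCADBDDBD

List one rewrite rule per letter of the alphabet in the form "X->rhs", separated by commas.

A->CC, B->DBD, C->B, D->CA

  step 0 ⇒ step 1: CADD ⇒ B·CC·CA·CA
    A ↦ CC
    C ↦ B
    D ↦ CA
    B ↦ DBD  (constrained at step 1)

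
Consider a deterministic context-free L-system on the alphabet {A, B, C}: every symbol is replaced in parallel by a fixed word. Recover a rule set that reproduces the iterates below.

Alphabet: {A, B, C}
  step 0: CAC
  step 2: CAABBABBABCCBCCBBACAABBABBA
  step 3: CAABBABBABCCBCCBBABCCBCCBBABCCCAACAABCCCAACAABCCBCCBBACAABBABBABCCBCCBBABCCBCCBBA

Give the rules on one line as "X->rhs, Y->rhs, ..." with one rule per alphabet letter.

A->BBA, B->BCC, C->CAA

  step 2 ⇒ step 3: CAABBABBABCCBCCBBACAABBABBA ⇒ CAA·BBA·BBA·BCC·BCC·BBA·BCC·BCC·BBA·BCC·CAA·CAA·BCC·CAA·CAA·BCC·BCC·BBA·CAA·BBA·BBA·BCC·BCC·BBA·BCC·BCC·BBA
    A ↦ BBA
    B ↦ BCC
    C ↦ CAA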